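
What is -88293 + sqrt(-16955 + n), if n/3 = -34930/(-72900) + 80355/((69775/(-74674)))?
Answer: -88293 + I*sqrt(156131870247909870)/753570 ≈ -88293.0 + 524.35*I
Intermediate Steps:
n = -1749715426169/6782130 (n = 3*(-34930/(-72900) + 80355/((69775/(-74674)))) = 3*(-34930*(-1/72900) + 80355/((69775*(-1/74674)))) = 3*(3493/7290 + 80355/(-69775/74674)) = 3*(3493/7290 + 80355*(-74674/69775)) = 3*(3493/7290 - 1200085854/13955) = 3*(-1749715426169/20346390) = -1749715426169/6782130 ≈ -2.5799e+5)
-88293 + sqrt(-16955 + n) = -88293 + sqrt(-16955 - 1749715426169/6782130) = -88293 + sqrt(-1864706440319/6782130) = -88293 + I*sqrt(156131870247909870)/753570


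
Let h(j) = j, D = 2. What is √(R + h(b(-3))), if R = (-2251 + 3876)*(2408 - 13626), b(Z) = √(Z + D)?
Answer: √(-18229250 + I) ≈ 0.e-4 + 4269.6*I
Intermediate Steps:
b(Z) = √(2 + Z) (b(Z) = √(Z + 2) = √(2 + Z))
R = -18229250 (R = 1625*(-11218) = -18229250)
√(R + h(b(-3))) = √(-18229250 + √(2 - 3)) = √(-18229250 + √(-1)) = √(-18229250 + I)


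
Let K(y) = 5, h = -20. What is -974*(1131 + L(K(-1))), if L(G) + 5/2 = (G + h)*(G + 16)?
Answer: -792349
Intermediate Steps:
L(G) = -5/2 + (-20 + G)*(16 + G) (L(G) = -5/2 + (G - 20)*(G + 16) = -5/2 + (-20 + G)*(16 + G))
-974*(1131 + L(K(-1))) = -974*(1131 + (-645/2 + 5**2 - 4*5)) = -974*(1131 + (-645/2 + 25 - 20)) = -974*(1131 - 635/2) = -974*1627/2 = -792349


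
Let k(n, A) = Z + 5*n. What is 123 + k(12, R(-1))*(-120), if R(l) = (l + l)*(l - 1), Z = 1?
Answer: -7197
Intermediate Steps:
R(l) = 2*l*(-1 + l) (R(l) = (2*l)*(-1 + l) = 2*l*(-1 + l))
k(n, A) = 1 + 5*n
123 + k(12, R(-1))*(-120) = 123 + (1 + 5*12)*(-120) = 123 + (1 + 60)*(-120) = 123 + 61*(-120) = 123 - 7320 = -7197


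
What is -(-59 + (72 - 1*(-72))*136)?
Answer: -19525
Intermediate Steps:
-(-59 + (72 - 1*(-72))*136) = -(-59 + (72 + 72)*136) = -(-59 + 144*136) = -(-59 + 19584) = -1*19525 = -19525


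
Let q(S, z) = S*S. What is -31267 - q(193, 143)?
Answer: -68516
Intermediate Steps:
q(S, z) = S²
-31267 - q(193, 143) = -31267 - 1*193² = -31267 - 1*37249 = -31267 - 37249 = -68516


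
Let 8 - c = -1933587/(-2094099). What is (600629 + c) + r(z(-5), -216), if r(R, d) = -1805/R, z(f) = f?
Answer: 419515792405/698033 ≈ 6.0100e+5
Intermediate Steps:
c = 4939735/698033 (c = 8 - (-1933587)/(-2094099) = 8 - (-1933587)*(-1)/2094099 = 8 - 1*644529/698033 = 8 - 644529/698033 = 4939735/698033 ≈ 7.0767)
(600629 + c) + r(z(-5), -216) = (600629 + 4939735/698033) - 1805/(-5) = 419263802492/698033 - 1805*(-1/5) = 419263802492/698033 + 361 = 419515792405/698033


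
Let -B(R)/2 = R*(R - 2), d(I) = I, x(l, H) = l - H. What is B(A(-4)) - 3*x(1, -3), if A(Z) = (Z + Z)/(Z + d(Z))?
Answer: -10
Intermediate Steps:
A(Z) = 1 (A(Z) = (Z + Z)/(Z + Z) = (2*Z)/((2*Z)) = (2*Z)*(1/(2*Z)) = 1)
B(R) = -2*R*(-2 + R) (B(R) = -2*R*(R - 2) = -2*R*(-2 + R))
B(A(-4)) - 3*x(1, -3) = 2*1*(2 - 1*1) - 3*(1 - 1*(-3)) = 2*1*(2 - 1) - 3*(1 + 3) = 2*1*1 - 3*4 = 2 - 12 = -10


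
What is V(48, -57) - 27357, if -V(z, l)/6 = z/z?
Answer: -27363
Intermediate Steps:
V(z, l) = -6 (V(z, l) = -6*z/z = -6*1 = -6)
V(48, -57) - 27357 = -6 - 27357 = -27363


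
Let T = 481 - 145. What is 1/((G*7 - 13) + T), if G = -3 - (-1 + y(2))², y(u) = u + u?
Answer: 1/239 ≈ 0.0041841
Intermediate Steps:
y(u) = 2*u
G = -12 (G = -3 - (-1 + 2*2)² = -3 - (-1 + 4)² = -3 - 1*3² = -3 - 1*9 = -3 - 9 = -12)
T = 336
1/((G*7 - 13) + T) = 1/((-12*7 - 13) + 336) = 1/((-84 - 13) + 336) = 1/(-97 + 336) = 1/239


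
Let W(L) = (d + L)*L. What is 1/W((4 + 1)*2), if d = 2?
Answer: 1/120 ≈ 0.0083333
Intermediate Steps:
W(L) = L*(2 + L) (W(L) = (2 + L)*L = L*(2 + L))
1/W((4 + 1)*2) = 1/(((4 + 1)*2)*(2 + (4 + 1)*2)) = 1/((5*2)*(2 + 5*2)) = 1/(10*(2 + 10)) = 1/(10*12) = 1/120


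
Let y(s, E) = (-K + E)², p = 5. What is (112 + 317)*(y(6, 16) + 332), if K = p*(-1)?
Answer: 331617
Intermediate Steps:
K = -5 (K = 5*(-1) = -5)
y(s, E) = (5 + E)² (y(s, E) = (-1*(-5) + E)² = (5 + E)²)
(112 + 317)*(y(6, 16) + 332) = (112 + 317)*((5 + 16)² + 332) = 429*(21² + 332) = 429*(441 + 332) = 429*773 = 331617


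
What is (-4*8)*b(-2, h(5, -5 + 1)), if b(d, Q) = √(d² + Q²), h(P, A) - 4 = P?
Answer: -32*√85 ≈ -295.03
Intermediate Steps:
h(P, A) = 4 + P
b(d, Q) = √(Q² + d²)
(-4*8)*b(-2, h(5, -5 + 1)) = (-4*8)*√((4 + 5)² + (-2)²) = -32*√(9² + 4) = -32*√(81 + 4) = -32*√85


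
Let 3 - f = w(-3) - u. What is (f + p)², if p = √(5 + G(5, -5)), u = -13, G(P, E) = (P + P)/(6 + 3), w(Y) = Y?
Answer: (21 - √55)²/9 ≈ 20.502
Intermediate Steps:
G(P, E) = 2*P/9 (G(P, E) = (2*P)/9 = (2*P)*(⅑) = 2*P/9)
p = √55/3 (p = √(5 + (2/9)*5) = √(5 + 10/9) = √(55/9) = √55/3 ≈ 2.4721)
f = -7 (f = 3 - (-3 - 1*(-13)) = 3 - (-3 + 13) = 3 - 1*10 = 3 - 10 = -7)
(f + p)² = (-7 + √55/3)²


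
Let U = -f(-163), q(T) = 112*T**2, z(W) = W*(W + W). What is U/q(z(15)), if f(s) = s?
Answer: 163/22680000 ≈ 7.1870e-6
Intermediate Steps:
z(W) = 2*W**2 (z(W) = W*(2*W) = 2*W**2)
U = 163 (U = -1*(-163) = 163)
U/q(z(15)) = 163/((112*(2*15**2)**2)) = 163/((112*(2*225)**2)) = 163/((112*450**2)) = 163/((112*202500)) = 163/22680000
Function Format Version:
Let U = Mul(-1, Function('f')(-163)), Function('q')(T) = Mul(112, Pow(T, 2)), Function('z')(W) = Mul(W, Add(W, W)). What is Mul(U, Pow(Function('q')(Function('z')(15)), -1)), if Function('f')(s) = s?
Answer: Rational(163, 22680000) ≈ 7.1870e-6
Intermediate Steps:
Function('z')(W) = Mul(2, Pow(W, 2)) (Function('z')(W) = Mul(W, Mul(2, W)) = Mul(2, Pow(W, 2)))
U = 163 (U = Mul(-1, -163) = 163)
Mul(U, Pow(Function('q')(Function('z')(15)), -1)) = Mul(163, Pow(Mul(112, Pow(Mul(2, Pow(15, 2)), 2)), -1)) = Mul(163, Pow(Mul(112, Pow(Mul(2, 225), 2)), -1)) = Mul(163, Pow(Mul(112, Pow(450, 2)), -1)) = Mul(163, Pow(Mul(112, 202500), -1)) = Mul(163, Pow(22680000, -1)) = Mul(163, Rational(1, 22680000)) = Rational(163, 22680000)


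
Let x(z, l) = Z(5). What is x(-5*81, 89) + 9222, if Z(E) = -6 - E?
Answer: 9211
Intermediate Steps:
x(z, l) = -11 (x(z, l) = -6 - 1*5 = -6 - 5 = -11)
x(-5*81, 89) + 9222 = -11 + 9222 = 9211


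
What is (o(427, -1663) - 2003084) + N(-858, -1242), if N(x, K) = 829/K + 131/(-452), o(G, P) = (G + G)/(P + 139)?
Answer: -71405760175705/35647884 ≈ -2.0031e+6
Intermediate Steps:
o(G, P) = 2*G/(139 + P) (o(G, P) = (2*G)/(139 + P) = 2*G/(139 + P))
N(x, K) = -131/452 + 829/K (N(x, K) = 829/K + 131*(-1/452) = 829/K - 131/452 = -131/452 + 829/K)
(o(427, -1663) - 2003084) + N(-858, -1242) = (2*427/(139 - 1663) - 2003084) + (-131/452 + 829/(-1242)) = (2*427/(-1524) - 2003084) + (-131/452 + 829*(-1/1242)) = (2*427*(-1/1524) - 2003084) + (-131/452 - 829/1242) = (-427/762 - 2003084) - 268705/280692 = -1526350435/762 - 268705/280692 = -71405760175705/35647884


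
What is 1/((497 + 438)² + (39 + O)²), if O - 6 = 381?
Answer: 1/1055701 ≈ 9.4724e-7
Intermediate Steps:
O = 387 (O = 6 + 381 = 387)
1/((497 + 438)² + (39 + O)²) = 1/((497 + 438)² + (39 + 387)²) = 1/(935² + 426²) = 1/(874225 + 181476) = 1/1055701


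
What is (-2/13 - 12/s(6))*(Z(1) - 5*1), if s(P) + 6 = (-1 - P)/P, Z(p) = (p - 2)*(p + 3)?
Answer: -7650/559 ≈ -13.685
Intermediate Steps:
Z(p) = (-2 + p)*(3 + p)
s(P) = -6 + (-1 - P)/P
(-2/13 - 12/s(6))*(Z(1) - 5*1) = (-2/13 - 12/(-7 - 1/6))*((-6 + 1 + 1**2) - 5*1) = (-2*1/13 - 12/(-7 - 1*1/6))*((-6 + 1 + 1) - 5) = (-2/13 - 12/(-7 - 1/6))*(-4 - 5) = (-2/13 - 12/(-43/6))*(-9) = (-2/13 - 12*(-6/43))*(-9) = (-2/13 + 72/43)*(-9) = (850/559)*(-9) = -7650/559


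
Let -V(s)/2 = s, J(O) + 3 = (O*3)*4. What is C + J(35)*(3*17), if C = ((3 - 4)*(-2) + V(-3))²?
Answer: 21331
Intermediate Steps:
J(O) = -3 + 12*O (J(O) = -3 + (O*3)*4 = -3 + (3*O)*4 = -3 + 12*O)
V(s) = -2*s
C = 64 (C = ((3 - 4)*(-2) - 2*(-3))² = (-1*(-2) + 6)² = (2 + 6)² = 8² = 64)
C + J(35)*(3*17) = 64 + (-3 + 12*35)*(3*17) = 64 + (-3 + 420)*51 = 64 + 417*51 = 64 + 21267 = 21331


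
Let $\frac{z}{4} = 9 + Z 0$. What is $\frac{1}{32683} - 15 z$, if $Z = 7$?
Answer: $- \frac{17648819}{32683} \approx -540.0$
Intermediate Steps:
$z = 36$ ($z = 4 \left(9 + 7 \cdot 0\right) = 4 \left(9 + 0\right) = 4 \cdot 9 = 36$)
$\frac{1}{32683} - 15 z = \frac{1}{32683} - 540 = - \frac{17648819}{32683}$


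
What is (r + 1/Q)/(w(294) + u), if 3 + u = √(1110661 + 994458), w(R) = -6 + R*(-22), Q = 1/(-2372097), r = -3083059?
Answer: 17666522706/19923205 + 2727578*√2105119/19923205 ≈ 1085.4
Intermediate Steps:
Q = -1/2372097 ≈ -4.2157e-7
w(R) = -6 - 22*R
u = -3 + √2105119 (u = -3 + √(1110661 + 994458) = -3 + √2105119 ≈ 1447.9)
(r + 1/Q)/(w(294) + u) = (-3083059 + 1/(-1/2372097))/((-6 - 22*294) + (-3 + √2105119)) = (-3083059 - 2372097)/((-6 - 6468) + (-3 + √2105119)) = -5455156/(-6474 + (-3 + √2105119)) = -5455156/(-6477 + √2105119)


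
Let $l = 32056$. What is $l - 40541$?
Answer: $-8485$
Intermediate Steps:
$l - 40541 = 32056 - 40541 = -8485$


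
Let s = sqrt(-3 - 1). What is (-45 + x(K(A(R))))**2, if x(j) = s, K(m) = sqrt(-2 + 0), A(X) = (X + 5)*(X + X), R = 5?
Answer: 2021 - 180*I ≈ 2021.0 - 180.0*I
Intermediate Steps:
A(X) = 2*X*(5 + X) (A(X) = (5 + X)*(2*X) = 2*X*(5 + X))
K(m) = I*sqrt(2) (K(m) = sqrt(-2) = I*sqrt(2))
s = 2*I (s = sqrt(-4) = 2*I ≈ 2.0*I)
x(j) = 2*I
(-45 + x(K(A(R))))**2 = (-45 + 2*I)**2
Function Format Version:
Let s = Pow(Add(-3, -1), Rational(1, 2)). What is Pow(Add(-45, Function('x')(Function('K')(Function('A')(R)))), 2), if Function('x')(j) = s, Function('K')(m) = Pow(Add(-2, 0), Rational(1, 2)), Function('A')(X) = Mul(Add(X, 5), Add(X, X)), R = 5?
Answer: Add(2021, Mul(-180, I)) ≈ Add(2021.0, Mul(-180.00, I))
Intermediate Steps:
Function('A')(X) = Mul(2, X, Add(5, X)) (Function('A')(X) = Mul(Add(5, X), Mul(2, X)) = Mul(2, X, Add(5, X)))
Function('K')(m) = Mul(I, Pow(2, Rational(1, 2))) (Function('K')(m) = Pow(-2, Rational(1, 2)) = Mul(I, Pow(2, Rational(1, 2))))
s = Mul(2, I) (s = Pow(-4, Rational(1, 2)) = Mul(2, I) ≈ Mul(2.0000, I))
Function('x')(j) = Mul(2, I)
Pow(Add(-45, Function('x')(Function('K')(Function('A')(R)))), 2) = Pow(Add(-45, Mul(2, I)), 2)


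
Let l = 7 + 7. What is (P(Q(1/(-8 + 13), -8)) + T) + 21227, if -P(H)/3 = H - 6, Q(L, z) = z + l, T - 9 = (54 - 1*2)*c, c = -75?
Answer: 17336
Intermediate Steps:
l = 14
T = -3891 (T = 9 + (54 - 1*2)*(-75) = 9 + (54 - 2)*(-75) = 9 + 52*(-75) = 9 - 3900 = -3891)
Q(L, z) = 14 + z (Q(L, z) = z + 14 = 14 + z)
P(H) = 18 - 3*H (P(H) = -3*(H - 6) = -3*(-6 + H) = 18 - 3*H)
(P(Q(1/(-8 + 13), -8)) + T) + 21227 = ((18 - 3*(14 - 8)) - 3891) + 21227 = ((18 - 3*6) - 3891) + 21227 = ((18 - 18) - 3891) + 21227 = (0 - 3891) + 21227 = -3891 + 21227 = 17336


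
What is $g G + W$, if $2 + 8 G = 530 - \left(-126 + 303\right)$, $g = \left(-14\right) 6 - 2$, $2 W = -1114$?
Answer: $- \frac{17321}{4} \approx -4330.3$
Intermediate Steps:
$W = -557$ ($W = \frac{1}{2} \left(-1114\right) = -557$)
$g = -86$ ($g = -84 - 2 = -86$)
$G = \frac{351}{8}$ ($G = - \frac{1}{4} + \frac{530 - \left(-126 + 303\right)}{8} = - \frac{1}{4} + \frac{530 - 177}{8} = - \frac{1}{4} + \frac{1}{8} \cdot 353 = - \frac{1}{4} + \frac{353}{8} = \frac{351}{8} \approx 43.875$)
$g G + W = \left(-86\right) \frac{351}{8} - 557 = - \frac{15093}{4} - 557 = - \frac{17321}{4}$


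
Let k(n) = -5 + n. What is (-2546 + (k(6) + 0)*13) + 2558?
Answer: 25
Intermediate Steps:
(-2546 + (k(6) + 0)*13) + 2558 = (-2546 + ((-5 + 6) + 0)*13) + 2558 = (-2546 + (1 + 0)*13) + 2558 = (-2546 + 1*13) + 2558 = (-2546 + 13) + 2558 = -2533 + 2558 = 25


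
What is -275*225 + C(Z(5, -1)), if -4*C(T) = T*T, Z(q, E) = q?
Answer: -247525/4 ≈ -61881.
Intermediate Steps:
C(T) = -T²/4 (C(T) = -T*T/4 = -T²/4)
-275*225 + C(Z(5, -1)) = -275*225 - ¼*5² = -61875 - ¼*25 = -61875 - 25/4 = -247525/4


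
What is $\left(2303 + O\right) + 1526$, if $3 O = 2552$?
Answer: $\frac{14039}{3} \approx 4679.7$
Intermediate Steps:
$O = \frac{2552}{3}$ ($O = \frac{1}{3} \cdot 2552 = \frac{2552}{3} \approx 850.67$)
$\left(2303 + O\right) + 1526 = \left(2303 + \frac{2552}{3}\right) + 1526 = \frac{9461}{3} + 1526 = \frac{14039}{3}$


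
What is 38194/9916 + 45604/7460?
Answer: 92142063/9246670 ≈ 9.9649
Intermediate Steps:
38194/9916 + 45604/7460 = 38194*(1/9916) + 45604*(1/7460) = 19097/4958 + 11401/1865 = 92142063/9246670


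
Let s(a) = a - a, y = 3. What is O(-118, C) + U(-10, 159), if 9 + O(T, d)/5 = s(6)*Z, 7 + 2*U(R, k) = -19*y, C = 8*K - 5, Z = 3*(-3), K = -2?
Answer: -77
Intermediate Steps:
s(a) = 0
Z = -9
C = -21 (C = 8*(-2) - 5 = -16 - 5 = -21)
U(R, k) = -32 (U(R, k) = -7/2 + (-19*3)/2 = -7/2 + (½)*(-57) = -7/2 - 57/2 = -32)
O(T, d) = -45 (O(T, d) = -45 + 5*(0*(-9)) = -45 + 5*0 = -45 + 0 = -45)
O(-118, C) + U(-10, 159) = -45 - 32 = -77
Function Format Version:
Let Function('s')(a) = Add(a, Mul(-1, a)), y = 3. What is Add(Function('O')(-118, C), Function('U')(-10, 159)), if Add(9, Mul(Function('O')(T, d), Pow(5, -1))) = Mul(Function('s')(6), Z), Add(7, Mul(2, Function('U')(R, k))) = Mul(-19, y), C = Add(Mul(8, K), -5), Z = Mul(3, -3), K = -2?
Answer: -77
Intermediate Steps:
Function('s')(a) = 0
Z = -9
C = -21 (C = Add(Mul(8, -2), -5) = Add(-16, -5) = -21)
Function('U')(R, k) = -32 (Function('U')(R, k) = Add(Rational(-7, 2), Mul(Rational(1, 2), Mul(-19, 3))) = Add(Rational(-7, 2), Mul(Rational(1, 2), -57)) = Add(Rational(-7, 2), Rational(-57, 2)) = -32)
Function('O')(T, d) = -45 (Function('O')(T, d) = Add(-45, Mul(5, Mul(0, -9))) = Add(-45, Mul(5, 0)) = Add(-45, 0) = -45)
Add(Function('O')(-118, C), Function('U')(-10, 159)) = Add(-45, -32) = -77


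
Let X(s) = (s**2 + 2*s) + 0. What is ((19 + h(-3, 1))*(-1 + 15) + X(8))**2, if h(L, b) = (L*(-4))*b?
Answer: 264196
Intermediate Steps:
h(L, b) = -4*L*b (h(L, b) = (-4*L)*b = -4*L*b)
X(s) = s**2 + 2*s
((19 + h(-3, 1))*(-1 + 15) + X(8))**2 = ((19 - 4*(-3)*1)*(-1 + 15) + 8*(2 + 8))**2 = ((19 + 12)*14 + 8*10)**2 = (31*14 + 80)**2 = (434 + 80)**2 = 514**2 = 264196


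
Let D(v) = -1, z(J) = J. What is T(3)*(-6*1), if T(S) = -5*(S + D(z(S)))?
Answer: 60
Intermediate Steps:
T(S) = 5 - 5*S (T(S) = -5*(S - 1) = -5*(-1 + S) = 5 - 5*S)
T(3)*(-6*1) = (5 - 5*3)*(-6*1) = (5 - 15)*(-6) = -10*(-6) = 60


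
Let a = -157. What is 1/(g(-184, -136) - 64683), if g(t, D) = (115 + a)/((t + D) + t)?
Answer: -12/776195 ≈ -1.5460e-5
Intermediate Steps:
g(t, D) = -42/(D + 2*t) (g(t, D) = (115 - 157)/((t + D) + t) = -42/((D + t) + t) = -42/(D + 2*t))
1/(g(-184, -136) - 64683) = 1/(-42/(-136 + 2*(-184)) - 64683) = 1/(-42/(-136 - 368) - 64683) = 1/(-42/(-504) - 64683) = 1/(-42*(-1/504) - 64683) = 1/(1/12 - 64683) = 1/(-776195/12) = -12/776195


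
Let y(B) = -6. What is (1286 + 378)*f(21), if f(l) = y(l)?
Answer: -9984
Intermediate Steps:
f(l) = -6
(1286 + 378)*f(21) = (1286 + 378)*(-6) = 1664*(-6) = -9984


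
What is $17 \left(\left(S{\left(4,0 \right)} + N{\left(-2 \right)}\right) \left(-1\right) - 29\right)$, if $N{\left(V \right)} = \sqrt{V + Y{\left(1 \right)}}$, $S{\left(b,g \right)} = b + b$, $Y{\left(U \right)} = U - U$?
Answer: $-629 - 17 i \sqrt{2} \approx -629.0 - 24.042 i$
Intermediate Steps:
$Y{\left(U \right)} = 0$
$S{\left(b,g \right)} = 2 b$
$N{\left(V \right)} = \sqrt{V}$ ($N{\left(V \right)} = \sqrt{V + 0} = \sqrt{V}$)
$17 \left(\left(S{\left(4,0 \right)} + N{\left(-2 \right)}\right) \left(-1\right) - 29\right) = 17 \left(\left(2 \cdot 4 + \sqrt{-2}\right) \left(-1\right) - 29\right) = 17 \left(\left(8 + i \sqrt{2}\right) \left(-1\right) - 29\right) = 17 \left(\left(-8 - i \sqrt{2}\right) - 29\right) = 17 \left(-37 - i \sqrt{2}\right) = -629 - 17 i \sqrt{2}$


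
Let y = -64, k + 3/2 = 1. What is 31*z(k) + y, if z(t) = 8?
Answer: 184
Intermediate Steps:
k = -½ (k = -3/2 + 1 = -½ ≈ -0.50000)
31*z(k) + y = 31*8 - 64 = 248 - 64 = 184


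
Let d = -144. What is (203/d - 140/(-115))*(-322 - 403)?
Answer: 461825/3312 ≈ 139.44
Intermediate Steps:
(203/d - 140/(-115))*(-322 - 403) = (203/(-144) - 140/(-115))*(-322 - 403) = (203*(-1/144) - 140*(-1/115))*(-725) = (-203/144 + 28/23)*(-725) = -637/3312*(-725) = 461825/3312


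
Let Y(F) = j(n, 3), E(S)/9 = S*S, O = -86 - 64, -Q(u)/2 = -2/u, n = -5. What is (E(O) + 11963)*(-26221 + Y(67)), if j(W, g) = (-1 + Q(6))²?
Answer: -50610694444/9 ≈ -5.6234e+9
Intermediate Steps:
Q(u) = 4/u (Q(u) = -(-4)/u = 4/u)
O = -150
j(W, g) = ⅑ (j(W, g) = (-1 + 4/6)² = (-1 + 4*(⅙))² = (-1 + ⅔)² = (-⅓)² = ⅑)
E(S) = 9*S² (E(S) = 9*(S*S) = 9*S²)
Y(F) = ⅑
(E(O) + 11963)*(-26221 + Y(67)) = (9*(-150)² + 11963)*(-26221 + ⅑) = (9*22500 + 11963)*(-235988/9) = (202500 + 11963)*(-235988/9) = 214463*(-235988/9) = -50610694444/9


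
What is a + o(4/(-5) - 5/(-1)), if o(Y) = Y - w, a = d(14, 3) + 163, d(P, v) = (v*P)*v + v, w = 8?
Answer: 1441/5 ≈ 288.20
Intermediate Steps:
d(P, v) = v + P*v**2 (d(P, v) = (P*v)*v + v = P*v**2 + v = v + P*v**2)
a = 292 (a = 3*(1 + 14*3) + 163 = 3*(1 + 42) + 163 = 3*43 + 163 = 129 + 163 = 292)
o(Y) = -8 + Y (o(Y) = Y - 1*8 = Y - 8 = -8 + Y)
a + o(4/(-5) - 5/(-1)) = 292 + (-8 + (4/(-5) - 5/(-1))) = 292 + (-8 + (4*(-1/5) - 5*(-1))) = 292 + (-8 + (-4/5 + 5)) = 292 + (-8 + 21/5) = 292 - 19/5 = 1441/5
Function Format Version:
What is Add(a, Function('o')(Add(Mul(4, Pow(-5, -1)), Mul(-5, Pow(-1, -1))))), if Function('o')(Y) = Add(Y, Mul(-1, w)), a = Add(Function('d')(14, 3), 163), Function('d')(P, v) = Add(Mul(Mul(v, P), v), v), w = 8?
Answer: Rational(1441, 5) ≈ 288.20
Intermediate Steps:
Function('d')(P, v) = Add(v, Mul(P, Pow(v, 2))) (Function('d')(P, v) = Add(Mul(Mul(P, v), v), v) = Add(Mul(P, Pow(v, 2)), v) = Add(v, Mul(P, Pow(v, 2))))
a = 292 (a = Add(Mul(3, Add(1, Mul(14, 3))), 163) = Add(Mul(3, Add(1, 42)), 163) = Add(Mul(3, 43), 163) = Add(129, 163) = 292)
Function('o')(Y) = Add(-8, Y) (Function('o')(Y) = Add(Y, Mul(-1, 8)) = Add(Y, -8) = Add(-8, Y))
Add(a, Function('o')(Add(Mul(4, Pow(-5, -1)), Mul(-5, Pow(-1, -1))))) = Add(292, Add(-8, Add(Mul(4, Pow(-5, -1)), Mul(-5, Pow(-1, -1))))) = Add(292, Add(-8, Add(Mul(4, Rational(-1, 5)), Mul(-5, -1)))) = Add(292, Add(-8, Add(Rational(-4, 5), 5))) = Add(292, Add(-8, Rational(21, 5))) = Add(292, Rational(-19, 5)) = Rational(1441, 5)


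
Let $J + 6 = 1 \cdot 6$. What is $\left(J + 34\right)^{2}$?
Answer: $1156$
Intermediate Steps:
$J = 0$ ($J = -6 + 1 \cdot 6 = -6 + 6 = 0$)
$\left(J + 34\right)^{2} = \left(0 + 34\right)^{2} = 34^{2} = 1156$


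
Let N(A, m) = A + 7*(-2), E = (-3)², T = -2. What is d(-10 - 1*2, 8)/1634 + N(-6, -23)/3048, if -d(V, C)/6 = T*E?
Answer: 37063/622554 ≈ 0.059534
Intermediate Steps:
E = 9
N(A, m) = -14 + A (N(A, m) = A - 14 = -14 + A)
d(V, C) = 108 (d(V, C) = -(-12)*9 = -6*(-18) = 108)
d(-10 - 1*2, 8)/1634 + N(-6, -23)/3048 = 108/1634 + (-14 - 6)/3048 = 108*(1/1634) - 20*1/3048 = 54/817 - 5/762 = 37063/622554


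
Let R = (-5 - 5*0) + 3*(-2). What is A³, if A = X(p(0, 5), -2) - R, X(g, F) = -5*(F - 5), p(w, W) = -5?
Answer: 97336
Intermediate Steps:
X(g, F) = 25 - 5*F (X(g, F) = -5*(-5 + F) = 25 - 5*F)
R = -11 (R = (-5 + 0) - 6 = -5 - 6 = -11)
A = 46 (A = (25 - 5*(-2)) - 1*(-11) = (25 + 10) + 11 = 35 + 11 = 46)
A³ = 46³ = 97336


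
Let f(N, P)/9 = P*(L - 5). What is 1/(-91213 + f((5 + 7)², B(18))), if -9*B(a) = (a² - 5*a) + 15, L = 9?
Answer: -1/92209 ≈ -1.0845e-5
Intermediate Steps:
B(a) = -5/3 - a²/9 + 5*a/9 (B(a) = -((a² - 5*a) + 15)/9 = -(15 + a² - 5*a)/9 = -5/3 - a²/9 + 5*a/9)
f(N, P) = 36*P (f(N, P) = 9*(P*(9 - 5)) = 9*(P*4) = 9*(4*P) = 36*P)
1/(-91213 + f((5 + 7)², B(18))) = 1/(-91213 + 36*(-5/3 - ⅑*18² + (5/9)*18)) = 1/(-91213 + 36*(-5/3 - ⅑*324 + 10)) = 1/(-91213 + 36*(-5/3 - 36 + 10)) = 1/(-91213 + 36*(-83/3)) = 1/(-91213 - 996) = 1/(-92209) = -1/92209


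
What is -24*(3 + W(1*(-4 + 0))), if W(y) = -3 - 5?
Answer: 120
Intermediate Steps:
W(y) = -8
-24*(3 + W(1*(-4 + 0))) = -24*(3 - 8) = -24*(-5) = 120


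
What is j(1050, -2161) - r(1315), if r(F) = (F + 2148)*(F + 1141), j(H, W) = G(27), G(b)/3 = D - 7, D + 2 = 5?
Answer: -8505140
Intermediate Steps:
D = 3 (D = -2 + 5 = 3)
G(b) = -12 (G(b) = 3*(3 - 7) = 3*(-4) = -12)
j(H, W) = -12
r(F) = (1141 + F)*(2148 + F) (r(F) = (2148 + F)*(1141 + F) = (1141 + F)*(2148 + F))
j(1050, -2161) - r(1315) = -12 - (2450868 + 1315² + 3289*1315) = -12 - (2450868 + 1729225 + 4325035) = -12 - 1*8505128 = -12 - 8505128 = -8505140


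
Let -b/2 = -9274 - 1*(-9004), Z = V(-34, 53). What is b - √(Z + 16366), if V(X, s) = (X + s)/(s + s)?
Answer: 540 - √183890390/106 ≈ 412.07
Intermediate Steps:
V(X, s) = (X + s)/(2*s) (V(X, s) = (X + s)/((2*s)) = (X + s)*(1/(2*s)) = (X + s)/(2*s))
Z = 19/106 (Z = (½)*(-34 + 53)/53 = (½)*(1/53)*19 = 19/106 ≈ 0.17925)
b = 540 (b = -2*(-9274 - 1*(-9004)) = -2*(-9274 + 9004) = -2*(-270) = 540)
b - √(Z + 16366) = 540 - √(19/106 + 16366) = 540 - √(1734815/106) = 540 - √183890390/106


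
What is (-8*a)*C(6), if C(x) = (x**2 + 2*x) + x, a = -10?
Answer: 4320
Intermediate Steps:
C(x) = x**2 + 3*x
(-8*a)*C(6) = (-8*(-10))*(6*(3 + 6)) = 80*(6*9) = 80*54 = 4320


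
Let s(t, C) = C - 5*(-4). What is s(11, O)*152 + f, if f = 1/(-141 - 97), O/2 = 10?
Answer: 1447039/238 ≈ 6080.0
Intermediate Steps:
O = 20 (O = 2*10 = 20)
f = -1/238 (f = 1/(-238) = -1/238 ≈ -0.0042017)
s(t, C) = 20 + C (s(t, C) = C + 20 = 20 + C)
s(11, O)*152 + f = (20 + 20)*152 - 1/238 = 40*152 - 1/238 = 6080 - 1/238 = 1447039/238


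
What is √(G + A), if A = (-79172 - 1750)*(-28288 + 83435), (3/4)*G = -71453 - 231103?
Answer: I*√4463008942 ≈ 66806.0*I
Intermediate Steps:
G = -403408 (G = 4*(-71453 - 231103)/3 = (4/3)*(-302556) = -403408)
A = -4462605534 (A = -80922*55147 = -4462605534)
√(G + A) = √(-403408 - 4462605534) = √(-4463008942) = I*√4463008942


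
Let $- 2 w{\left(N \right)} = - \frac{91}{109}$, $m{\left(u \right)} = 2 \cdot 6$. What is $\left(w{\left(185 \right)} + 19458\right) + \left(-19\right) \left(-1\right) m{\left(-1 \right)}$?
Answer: $\frac{4291639}{218} \approx 19686.0$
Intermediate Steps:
$m{\left(u \right)} = 12$
$w{\left(N \right)} = \frac{91}{218}$ ($w{\left(N \right)} = - \frac{\left(-91\right) \frac{1}{109}}{2} = \left(- \frac{1}{2}\right) \left(- \frac{91}{109}\right) = \frac{91}{218}$)
$\left(w{\left(185 \right)} + 19458\right) + \left(-19\right) \left(-1\right) m{\left(-1 \right)} = \left(\frac{91}{218} + 19458\right) + \left(-19\right) \left(-1\right) 12 = \frac{4241935}{218} + 19 \cdot 12 = \frac{4241935}{218} + 228 = \frac{4291639}{218}$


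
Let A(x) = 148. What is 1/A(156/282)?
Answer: 1/148 ≈ 0.0067568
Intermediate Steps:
1/A(156/282) = 1/148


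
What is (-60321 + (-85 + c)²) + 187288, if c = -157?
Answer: 185531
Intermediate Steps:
(-60321 + (-85 + c)²) + 187288 = (-60321 + (-85 - 157)²) + 187288 = (-60321 + (-242)²) + 187288 = (-60321 + 58564) + 187288 = -1757 + 187288 = 185531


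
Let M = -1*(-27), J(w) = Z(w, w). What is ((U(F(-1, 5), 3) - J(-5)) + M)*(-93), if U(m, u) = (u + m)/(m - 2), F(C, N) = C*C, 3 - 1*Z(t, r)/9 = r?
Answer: 4557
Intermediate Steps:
Z(t, r) = 27 - 9*r
J(w) = 27 - 9*w
F(C, N) = C**2
U(m, u) = (m + u)/(-2 + m)
M = 27
((U(F(-1, 5), 3) - J(-5)) + M)*(-93) = ((((-1)**2 + 3)/(-2 + (-1)**2) - (27 - 9*(-5))) + 27)*(-93) = (((1 + 3)/(-2 + 1) - (27 + 45)) + 27)*(-93) = ((4/(-1) - 1*72) + 27)*(-93) = ((-1*4 - 72) + 27)*(-93) = ((-4 - 72) + 27)*(-93) = (-76 + 27)*(-93) = -49*(-93) = 4557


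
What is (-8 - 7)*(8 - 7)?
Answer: -15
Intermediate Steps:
(-8 - 7)*(8 - 7) = -15*1 = -15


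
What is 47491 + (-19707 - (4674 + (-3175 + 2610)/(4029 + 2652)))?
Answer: 154398475/6681 ≈ 23110.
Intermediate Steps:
47491 + (-19707 - (4674 + (-3175 + 2610)/(4029 + 2652))) = 47491 + (-19707 - (4674 - 565/6681)) = 47491 + (-19707 - 1*31226429/6681) = 47491 + (-19707 - 31226429/6681) = 47491 - 162888896/6681 = 154398475/6681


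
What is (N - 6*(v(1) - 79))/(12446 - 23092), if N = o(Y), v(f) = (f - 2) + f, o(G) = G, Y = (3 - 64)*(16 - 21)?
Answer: -779/10646 ≈ -0.073173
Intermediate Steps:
Y = 305 (Y = -61*(-5) = 305)
v(f) = -2 + 2*f (v(f) = (-2 + f) + f = -2 + 2*f)
N = 305
(N - 6*(v(1) - 79))/(12446 - 23092) = (305 - 6*((-2 + 2*1) - 79))/(12446 - 23092) = (305 - 6*((-2 + 2) - 79))/(-10646) = (305 - 6*(0 - 79))*(-1/10646) = (305 - 6*(-79))*(-1/10646) = (305 + 474)*(-1/10646) = 779*(-1/10646) = -779/10646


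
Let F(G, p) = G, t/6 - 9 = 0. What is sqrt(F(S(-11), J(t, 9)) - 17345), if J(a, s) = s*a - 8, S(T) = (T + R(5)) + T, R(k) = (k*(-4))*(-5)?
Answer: I*sqrt(17267) ≈ 131.4*I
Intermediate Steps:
t = 54 (t = 54 + 6*0 = 54 + 0 = 54)
R(k) = 20*k (R(k) = -4*k*(-5) = 20*k)
S(T) = 100 + 2*T (S(T) = (T + 20*5) + T = (T + 100) + T = (100 + T) + T = 100 + 2*T)
J(a, s) = -8 + a*s (J(a, s) = a*s - 8 = -8 + a*s)
sqrt(F(S(-11), J(t, 9)) - 17345) = sqrt((100 + 2*(-11)) - 17345) = sqrt((100 - 22) - 17345) = sqrt(78 - 17345) = sqrt(-17267) = I*sqrt(17267)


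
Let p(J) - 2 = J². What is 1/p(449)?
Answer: 1/201603 ≈ 4.9602e-6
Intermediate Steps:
p(J) = 2 + J²
1/p(449) = 1/(2 + 449²) = 1/(2 + 201601) = 1/201603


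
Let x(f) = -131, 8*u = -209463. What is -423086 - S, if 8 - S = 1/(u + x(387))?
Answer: -89065941042/210511 ≈ -4.2309e+5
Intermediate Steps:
u = -209463/8 (u = (1/8)*(-209463) = -209463/8 ≈ -26183.)
S = 1684096/210511 (S = 8 - 1/(-209463/8 - 131) = 8 - 1/(-210511/8) = 8 - 1*(-8/210511) = 8 + 8/210511 = 1684096/210511 ≈ 8.0000)
-423086 - S = -423086 - 1*1684096/210511 = -423086 - 1684096/210511 = -89065941042/210511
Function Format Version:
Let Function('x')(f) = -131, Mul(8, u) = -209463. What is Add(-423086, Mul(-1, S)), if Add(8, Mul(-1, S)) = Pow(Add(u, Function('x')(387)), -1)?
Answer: Rational(-89065941042, 210511) ≈ -4.2309e+5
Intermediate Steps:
u = Rational(-209463, 8) (u = Mul(Rational(1, 8), -209463) = Rational(-209463, 8) ≈ -26183.)
S = Rational(1684096, 210511) (S = Add(8, Mul(-1, Pow(Add(Rational(-209463, 8), -131), -1))) = Add(8, Mul(-1, Pow(Rational(-210511, 8), -1))) = Add(8, Mul(-1, Rational(-8, 210511))) = Add(8, Rational(8, 210511)) = Rational(1684096, 210511) ≈ 8.0000)
Add(-423086, Mul(-1, S)) = Add(-423086, Mul(-1, Rational(1684096, 210511))) = Add(-423086, Rational(-1684096, 210511)) = Rational(-89065941042, 210511)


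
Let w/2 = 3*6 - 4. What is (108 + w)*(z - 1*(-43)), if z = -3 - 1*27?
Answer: 1768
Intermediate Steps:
z = -30 (z = -3 - 27 = -30)
w = 28 (w = 2*(3*6 - 4) = 2*(18 - 4) = 2*14 = 28)
(108 + w)*(z - 1*(-43)) = (108 + 28)*(-30 - 1*(-43)) = 136*(-30 + 43) = 136*13 = 1768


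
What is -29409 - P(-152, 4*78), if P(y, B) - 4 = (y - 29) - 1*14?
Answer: -29218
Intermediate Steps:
P(y, B) = -39 + y (P(y, B) = 4 + ((y - 29) - 1*14) = 4 + ((-29 + y) - 14) = 4 + (-43 + y) = -39 + y)
-29409 - P(-152, 4*78) = -29409 - (-39 - 152) = -29409 - 1*(-191) = -29409 + 191 = -29218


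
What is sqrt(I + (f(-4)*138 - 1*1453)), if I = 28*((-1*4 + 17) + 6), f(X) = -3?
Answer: I*sqrt(1335) ≈ 36.538*I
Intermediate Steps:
I = 532 (I = 28*((-4 + 17) + 6) = 28*(13 + 6) = 28*19 = 532)
sqrt(I + (f(-4)*138 - 1*1453)) = sqrt(532 + (-3*138 - 1*1453)) = sqrt(532 + (-414 - 1453)) = sqrt(532 - 1867) = sqrt(-1335) = I*sqrt(1335)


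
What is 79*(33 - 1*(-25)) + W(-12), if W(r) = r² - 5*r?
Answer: 4786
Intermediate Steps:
79*(33 - 1*(-25)) + W(-12) = 79*(33 - 1*(-25)) - 12*(-5 - 12) = 79*(33 + 25) - 12*(-17) = 79*58 + 204 = 4582 + 204 = 4786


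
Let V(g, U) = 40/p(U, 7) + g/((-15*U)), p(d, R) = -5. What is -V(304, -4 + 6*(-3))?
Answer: 1168/165 ≈ 7.0788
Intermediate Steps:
V(g, U) = -8 - g/(15*U) (V(g, U) = 40/(-5) + g/((-15*U)) = 40*(-⅕) + g*(-1/(15*U)) = -8 - g/(15*U))
-V(304, -4 + 6*(-3)) = -(-8 - 1/15*304/(-4 + 6*(-3))) = -(-8 - 1/15*304/(-4 - 18)) = -(-8 - 1/15*304/(-22)) = -(-8 - 1/15*304*(-1/22)) = -(-8 + 152/165) = -1*(-1168/165) = 1168/165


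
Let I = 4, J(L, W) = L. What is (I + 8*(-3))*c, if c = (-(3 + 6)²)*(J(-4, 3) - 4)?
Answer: -12960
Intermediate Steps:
c = 648 (c = (-(3 + 6)²)*(-4 - 4) = -1*9²*(-8) = -1*81*(-8) = -81*(-8) = 648)
(I + 8*(-3))*c = (4 + 8*(-3))*648 = (4 - 24)*648 = -20*648 = -12960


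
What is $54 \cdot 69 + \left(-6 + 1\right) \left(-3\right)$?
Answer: $3741$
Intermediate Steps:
$54 \cdot 69 + \left(-6 + 1\right) \left(-3\right) = 3726 - -15 = 3726 + 15 = 3741$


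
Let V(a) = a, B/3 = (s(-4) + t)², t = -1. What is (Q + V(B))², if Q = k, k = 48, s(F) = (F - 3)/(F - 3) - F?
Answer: 9216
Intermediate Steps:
s(F) = 1 - F (s(F) = (-3 + F)/(-3 + F) - F = 1 - F)
Q = 48
B = 48 (B = 3*((1 - 1*(-4)) - 1)² = 3*((1 + 4) - 1)² = 3*(5 - 1)² = 3*4² = 3*16 = 48)
(Q + V(B))² = (48 + 48)² = 96² = 9216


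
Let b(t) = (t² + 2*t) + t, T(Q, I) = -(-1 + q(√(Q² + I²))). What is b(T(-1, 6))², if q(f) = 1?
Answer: 0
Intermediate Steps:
T(Q, I) = 0 (T(Q, I) = -(-1 + 1) = -1*0 = 0)
b(t) = t² + 3*t
b(T(-1, 6))² = (0*(3 + 0))² = (0*3)² = 0² = 0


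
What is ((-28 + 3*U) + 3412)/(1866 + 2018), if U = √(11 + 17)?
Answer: 846/971 + 3*√7/1942 ≈ 0.87535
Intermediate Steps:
U = 2*√7 (U = √28 = 2*√7 ≈ 5.2915)
((-28 + 3*U) + 3412)/(1866 + 2018) = ((-28 + 3*(2*√7)) + 3412)/(1866 + 2018) = ((-28 + 6*√7) + 3412)/3884 = (3384 + 6*√7)*(1/3884) = 846/971 + 3*√7/1942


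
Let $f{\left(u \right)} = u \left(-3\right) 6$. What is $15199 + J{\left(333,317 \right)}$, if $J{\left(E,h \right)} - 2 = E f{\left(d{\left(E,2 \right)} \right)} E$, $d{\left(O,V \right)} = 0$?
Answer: $15201$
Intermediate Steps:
$f{\left(u \right)} = - 18 u$ ($f{\left(u \right)} = - 3 u 6 = - 18 u$)
$J{\left(E,h \right)} = 2$ ($J{\left(E,h \right)} = 2 + E \left(\left(-18\right) 0\right) E = 2 + E 0 E = 2 + 0 E = 2 + 0 = 2$)
$15199 + J{\left(333,317 \right)} = 15199 + 2 = 15201$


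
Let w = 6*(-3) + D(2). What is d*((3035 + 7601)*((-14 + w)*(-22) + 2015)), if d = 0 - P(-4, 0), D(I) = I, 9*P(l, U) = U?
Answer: 0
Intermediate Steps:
P(l, U) = U/9
w = -16 (w = 6*(-3) + 2 = -18 + 2 = -16)
d = 0 (d = 0 - 0/9 = 0 - 1*0 = 0 + 0 = 0)
d*((3035 + 7601)*((-14 + w)*(-22) + 2015)) = 0*((3035 + 7601)*((-14 - 16)*(-22) + 2015)) = 0*(10636*(-30*(-22) + 2015)) = 0*(10636*(660 + 2015)) = 0*(10636*2675) = 0*28451300 = 0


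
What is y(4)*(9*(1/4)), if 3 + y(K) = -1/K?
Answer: -117/16 ≈ -7.3125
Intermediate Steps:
y(K) = -3 - 1/K
y(4)*(9*(1/4)) = (-3 - 1/4)*(9*(1/4)) = -13/4*9/4 = -117/16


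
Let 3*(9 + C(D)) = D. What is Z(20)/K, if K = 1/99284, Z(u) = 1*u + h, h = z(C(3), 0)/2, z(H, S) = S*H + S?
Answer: 1985680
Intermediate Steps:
C(D) = -9 + D/3
z(H, S) = S + H*S (z(H, S) = H*S + S = S + H*S)
h = 0 (h = (0*(1 + (-9 + (1/3)*3)))/2 = (0*(1 + (-9 + 1)))*(1/2) = (0*(1 - 8))*(1/2) = (0*(-7))*(1/2) = 0*(1/2) = 0)
Z(u) = u (Z(u) = 1*u + 0 = u + 0 = u)
K = 1/99284 ≈ 1.0072e-5
Z(20)/K = 20/(1/99284) = 20*99284 = 1985680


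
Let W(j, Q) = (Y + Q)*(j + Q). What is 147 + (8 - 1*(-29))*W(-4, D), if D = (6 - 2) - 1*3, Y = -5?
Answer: 591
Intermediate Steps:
D = 1 (D = 4 - 3 = 1)
W(j, Q) = (-5 + Q)*(Q + j) (W(j, Q) = (-5 + Q)*(j + Q) = (-5 + Q)*(Q + j))
147 + (8 - 1*(-29))*W(-4, D) = 147 + (8 - 1*(-29))*(1² - 5*1 - 5*(-4) + 1*(-4)) = 147 + (8 + 29)*(1 - 5 + 20 - 4) = 147 + 37*12 = 147 + 444 = 591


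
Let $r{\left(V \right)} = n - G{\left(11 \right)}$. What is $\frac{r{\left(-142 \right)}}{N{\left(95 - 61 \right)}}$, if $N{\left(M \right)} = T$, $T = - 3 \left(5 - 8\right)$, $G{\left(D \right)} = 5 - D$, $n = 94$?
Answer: $\frac{100}{9} \approx 11.111$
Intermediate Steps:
$r{\left(V \right)} = 100$ ($r{\left(V \right)} = 94 - \left(5 - 11\right) = 94 - -6 = 94 + 6 = 100$)
$T = 9$ ($T = \left(-3\right) \left(-3\right) = 9$)
$N{\left(M \right)} = 9$
$\frac{r{\left(-142 \right)}}{N{\left(95 - 61 \right)}} = \frac{100}{9}$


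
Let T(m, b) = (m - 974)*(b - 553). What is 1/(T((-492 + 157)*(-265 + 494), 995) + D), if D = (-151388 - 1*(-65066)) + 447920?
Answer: -1/33976940 ≈ -2.9432e-8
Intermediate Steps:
T(m, b) = (-974 + m)*(-553 + b)
D = 361598 (D = (-151388 + 65066) + 447920 = -86322 + 447920 = 361598)
1/(T((-492 + 157)*(-265 + 494), 995) + D) = 1/((538622 - 974*995 - 553*(-492 + 157)*(-265 + 494) + 995*((-492 + 157)*(-265 + 494))) + 361598) = 1/((538622 - 969130 - (-185255)*229 + 995*(-335*229)) + 361598) = 1/((538622 - 969130 - 553*(-76715) + 995*(-76715)) + 361598) = 1/((538622 - 969130 + 42423395 - 76331425) + 361598) = 1/(-34338538 + 361598) = 1/(-33976940) = -1/33976940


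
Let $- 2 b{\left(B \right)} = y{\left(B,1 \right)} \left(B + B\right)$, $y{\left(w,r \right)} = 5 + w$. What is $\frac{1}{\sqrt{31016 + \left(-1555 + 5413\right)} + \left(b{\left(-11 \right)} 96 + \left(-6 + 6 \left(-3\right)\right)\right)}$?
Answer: $- \frac{60}{381271} - \frac{\sqrt{34874}}{40414726} \approx -0.00016199$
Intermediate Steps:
$b{\left(B \right)} = - B \left(5 + B\right)$ ($b{\left(B \right)} = - \frac{\left(5 + B\right) \left(B + B\right)}{2} = - \frac{\left(5 + B\right) 2 B}{2} = - \frac{2 B \left(5 + B\right)}{2} = - B \left(5 + B\right)$)
$\frac{1}{\sqrt{31016 + \left(-1555 + 5413\right)} + \left(b{\left(-11 \right)} 96 + \left(-6 + 6 \left(-3\right)\right)\right)} = \frac{1}{\sqrt{31016 + \left(-1555 + 5413\right)} + \left(\left(-1\right) \left(-11\right) \left(5 - 11\right) 96 + \left(-6 + 6 \left(-3\right)\right)\right)} = \frac{1}{\sqrt{31016 + 3858} + \left(\left(-1\right) \left(-11\right) \left(-6\right) 96 - 24\right)} = \frac{1}{\sqrt{34874} - 6360} = \frac{1}{-6360 + \sqrt{34874}}$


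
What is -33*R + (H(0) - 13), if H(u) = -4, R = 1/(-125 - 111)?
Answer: -3979/236 ≈ -16.860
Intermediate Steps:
R = -1/236 (R = 1/(-236) = -1/236 ≈ -0.0042373)
-33*R + (H(0) - 13) = -33*(-1/236) + (-4 - 13) = 33/236 - 17 = -3979/236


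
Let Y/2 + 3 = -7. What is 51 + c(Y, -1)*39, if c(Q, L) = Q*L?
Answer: 831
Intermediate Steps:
Y = -20 (Y = -6 + 2*(-7) = -6 - 14 = -20)
c(Q, L) = L*Q
51 + c(Y, -1)*39 = 51 - 1*(-20)*39 = 51 + 20*39 = 51 + 780 = 831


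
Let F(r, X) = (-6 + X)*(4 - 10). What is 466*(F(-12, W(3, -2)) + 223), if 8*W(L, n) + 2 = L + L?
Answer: 119296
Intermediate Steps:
W(L, n) = -1/4 + L/4 (W(L, n) = -1/4 + (L + L)/8 = -1/4 + (2*L)/8 = -1/4 + L/4)
F(r, X) = 36 - 6*X (F(r, X) = (-6 + X)*(-6) = 36 - 6*X)
466*(F(-12, W(3, -2)) + 223) = 466*((36 - 6*(-1/4 + (1/4)*3)) + 223) = 466*((36 - 6*(-1/4 + 3/4)) + 223) = 466*((36 - 6*1/2) + 223) = 466*((36 - 3) + 223) = 466*(33 + 223) = 466*256 = 119296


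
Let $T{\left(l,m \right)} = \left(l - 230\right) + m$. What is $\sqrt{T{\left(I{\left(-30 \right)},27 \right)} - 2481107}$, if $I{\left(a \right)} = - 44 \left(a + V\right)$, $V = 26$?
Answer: $i \sqrt{2481134} \approx 1575.2 i$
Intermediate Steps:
$I{\left(a \right)} = -1144 - 44 a$ ($I{\left(a \right)} = - 44 \left(a + 26\right) = - 44 \left(26 + a\right) = -1144 - 44 a$)
$T{\left(l,m \right)} = -230 + l + m$ ($T{\left(l,m \right)} = \left(-230 + l\right) + m = -230 + l + m$)
$\sqrt{T{\left(I{\left(-30 \right)},27 \right)} - 2481107} = \sqrt{\left(-230 - -176 + 27\right) - 2481107} = \sqrt{\left(-230 + \left(-1144 + 1320\right) + 27\right) - 2481107} = \sqrt{\left(-230 + 176 + 27\right) - 2481107} = \sqrt{-27 - 2481107} = \sqrt{-2481134} = i \sqrt{2481134}$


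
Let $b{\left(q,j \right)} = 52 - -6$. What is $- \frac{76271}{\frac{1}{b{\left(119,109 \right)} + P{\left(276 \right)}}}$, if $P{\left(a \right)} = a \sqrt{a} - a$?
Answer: $16627078 - 42101592 \sqrt{69} \approx -3.3309 \cdot 10^{8}$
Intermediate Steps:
$b{\left(q,j \right)} = 58$ ($b{\left(q,j \right)} = 52 + 6 = 58$)
$P{\left(a \right)} = a^{\frac{3}{2}} - a$
$- \frac{76271}{\frac{1}{b{\left(119,109 \right)} + P{\left(276 \right)}}} = - \frac{76271}{\frac{1}{58 + \left(276^{\frac{3}{2}} - 276\right)}} = - \frac{76271}{\frac{1}{58 - \left(276 - 552 \sqrt{69}\right)}} = - \frac{76271}{\frac{1}{-218 + 552 \sqrt{69}}} = - 76271 \left(-218 + 552 \sqrt{69}\right) = 16627078 - 42101592 \sqrt{69}$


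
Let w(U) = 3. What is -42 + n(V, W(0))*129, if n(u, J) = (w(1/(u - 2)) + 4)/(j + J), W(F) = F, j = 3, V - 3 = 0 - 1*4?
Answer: 259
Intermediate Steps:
V = -1 (V = 3 + (0 - 1*4) = 3 + (0 - 4) = 3 - 4 = -1)
n(u, J) = 7/(3 + J) (n(u, J) = (3 + 4)/(3 + J) = 7/(3 + J))
-42 + n(V, W(0))*129 = -42 + (7/(3 + 0))*129 = -42 + (7/3)*129 = -42 + 301 = 259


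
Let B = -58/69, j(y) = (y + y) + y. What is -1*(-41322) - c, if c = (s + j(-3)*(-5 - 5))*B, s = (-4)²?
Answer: 2857366/69 ≈ 41411.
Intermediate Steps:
j(y) = 3*y (j(y) = 2*y + y = 3*y)
s = 16
B = -58/69 (B = -58*1/69 = -58/69 ≈ -0.84058)
c = -6148/69 (c = (16 + (3*(-3))*(-5 - 5))*(-58/69) = (16 - 9*(-10))*(-58/69) = (16 + 90)*(-58/69) = 106*(-58/69) = -6148/69 ≈ -89.101)
-1*(-41322) - c = -1*(-41322) - 1*(-6148/69) = 41322 + 6148/69 = 2857366/69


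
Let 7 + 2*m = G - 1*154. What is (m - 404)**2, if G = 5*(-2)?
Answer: 958441/4 ≈ 2.3961e+5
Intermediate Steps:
G = -10
m = -171/2 (m = -7/2 + (-10 - 1*154)/2 = -7/2 + (-10 - 154)/2 = -7/2 + (1/2)*(-164) = -7/2 - 82 = -171/2 ≈ -85.500)
(m - 404)**2 = (-171/2 - 404)**2 = (-979/2)**2 = 958441/4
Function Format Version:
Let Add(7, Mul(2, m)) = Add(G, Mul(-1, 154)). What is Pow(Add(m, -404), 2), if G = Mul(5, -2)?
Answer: Rational(958441, 4) ≈ 2.3961e+5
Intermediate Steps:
G = -10
m = Rational(-171, 2) (m = Add(Rational(-7, 2), Mul(Rational(1, 2), Add(-10, Mul(-1, 154)))) = Add(Rational(-7, 2), Mul(Rational(1, 2), Add(-10, -154))) = Add(Rational(-7, 2), Mul(Rational(1, 2), -164)) = Add(Rational(-7, 2), -82) = Rational(-171, 2) ≈ -85.500)
Pow(Add(m, -404), 2) = Pow(Add(Rational(-171, 2), -404), 2) = Pow(Rational(-979, 2), 2) = Rational(958441, 4)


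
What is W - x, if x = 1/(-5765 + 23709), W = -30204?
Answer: -541980577/17944 ≈ -30204.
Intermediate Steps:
x = 1/17944 ≈ 5.5729e-5
W - x = -30204 - 1*1/17944 = -30204 - 1/17944 = -541980577/17944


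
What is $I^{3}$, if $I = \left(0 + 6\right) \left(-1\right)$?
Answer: $-216$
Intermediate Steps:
$I = -6$ ($I = 6 \left(-1\right) = -6$)
$I^{3} = \left(-6\right)^{3} = -216$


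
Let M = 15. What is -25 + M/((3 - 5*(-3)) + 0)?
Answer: -145/6 ≈ -24.167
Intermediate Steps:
-25 + M/((3 - 5*(-3)) + 0) = -25 + 15/((3 - 5*(-3)) + 0) = -25 + 15/((3 + 15) + 0) = -25 + 15/(18 + 0) = -25 + 15/18 = -25 + (1/18)*15 = -25 + ⅚ = -145/6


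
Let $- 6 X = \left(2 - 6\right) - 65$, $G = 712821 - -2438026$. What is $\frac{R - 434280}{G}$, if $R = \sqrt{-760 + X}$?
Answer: $- \frac{62040}{450121} + \frac{i \sqrt{2994}}{6301694} \approx -0.13783 + 8.683 \cdot 10^{-6} i$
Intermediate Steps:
$G = 3150847$ ($G = 712821 + 2438026 = 3150847$)
$X = \frac{23}{2}$ ($X = - \frac{\left(2 - 6\right) - 65}{6} = - \frac{-4 - 65}{6} = \left(- \frac{1}{6}\right) \left(-69\right) = \frac{23}{2} \approx 11.5$)
$R = \frac{i \sqrt{2994}}{2}$ ($R = \sqrt{-760 + \frac{23}{2}} = \sqrt{- \frac{1497}{2}} = \frac{i \sqrt{2994}}{2} \approx 27.359 i$)
$\frac{R - 434280}{G} = \frac{\frac{i \sqrt{2994}}{2} - 434280}{3150847} = \left(\frac{i \sqrt{2994}}{2} - 434280\right) \frac{1}{3150847} = \left(-434280 + \frac{i \sqrt{2994}}{2}\right) \frac{1}{3150847} = - \frac{62040}{450121} + \frac{i \sqrt{2994}}{6301694}$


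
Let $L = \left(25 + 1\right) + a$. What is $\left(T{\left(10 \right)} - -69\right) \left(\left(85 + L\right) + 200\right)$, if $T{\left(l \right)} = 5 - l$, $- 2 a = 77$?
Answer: $17440$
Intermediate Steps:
$a = - \frac{77}{2}$ ($a = \left(- \frac{1}{2}\right) 77 = - \frac{77}{2} \approx -38.5$)
$L = - \frac{25}{2}$ ($L = \left(25 + 1\right) - \frac{77}{2} = 26 - \frac{77}{2} = - \frac{25}{2} \approx -12.5$)
$\left(T{\left(10 \right)} - -69\right) \left(\left(85 + L\right) + 200\right) = \left(\left(5 - 10\right) - -69\right) \left(\left(85 - \frac{25}{2}\right) + 200\right) = \left(\left(5 - 10\right) + 69\right) \left(\frac{145}{2} + 200\right) = \left(-5 + 69\right) \frac{545}{2} = 64 \cdot \frac{545}{2} = 17440$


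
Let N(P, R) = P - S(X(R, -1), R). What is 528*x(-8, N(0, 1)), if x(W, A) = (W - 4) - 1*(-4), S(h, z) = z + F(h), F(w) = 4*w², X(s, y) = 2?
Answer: -4224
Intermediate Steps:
S(h, z) = z + 4*h²
N(P, R) = -16 + P - R (N(P, R) = P - (R + 4*2²) = P - (R + 4*4) = P - (R + 16) = P - (16 + R) = P + (-16 - R) = -16 + P - R)
x(W, A) = W (x(W, A) = (-4 + W) + 4 = W)
528*x(-8, N(0, 1)) = 528*(-8) = -4224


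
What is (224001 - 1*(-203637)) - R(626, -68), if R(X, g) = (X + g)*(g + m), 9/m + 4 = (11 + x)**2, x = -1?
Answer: 7448475/16 ≈ 4.6553e+5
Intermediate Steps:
m = 3/32 (m = 9/(-4 + (11 - 1)**2) = 9/(-4 + 10**2) = 9/(-4 + 100) = 9/96 = 9*(1/96) = 3/32 ≈ 0.093750)
R(X, g) = (3/32 + g)*(X + g) (R(X, g) = (X + g)*(g + 3/32) = (X + g)*(3/32 + g) = (3/32 + g)*(X + g))
(224001 - 1*(-203637)) - R(626, -68) = (224001 - 1*(-203637)) - ((-68)**2 + (3/32)*626 + (3/32)*(-68) + 626*(-68)) = (224001 + 203637) - (4624 + 939/16 - 51/8 - 42568) = 427638 - 1*(-606267/16) = 427638 + 606267/16 = 7448475/16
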